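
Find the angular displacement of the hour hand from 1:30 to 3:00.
The hour hand moves 0.5 degrees per minute.
Time elapsed: 3:00 - 1:30 = 90 minutes
Angular displacement: 90 x 0.5 = 45 degrees

Final answer: 45 degrees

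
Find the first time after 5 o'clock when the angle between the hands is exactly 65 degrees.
At t minutes past 5:00, the hour hand is at 30 x 5 + 0.5t degrees and the minute hand is at 6t degrees.
The smaller angle between them is 65 degrees when |30H - 5.5t| = 65 or |30H - 5.5t| = 295.
With H = 5, solve 30 x 5 - 5.5t = +/- target for each target:
  t = (30 x 5 - 65) / 5.5 = 15.45
  t = (30 x 5 + 65) / 5.5 = 39.09
  t = (30 x 5 - 295) / 5.5 = -26.36 (outside (0, 60))
  t = (30 x 5 + 295) / 5.5 = 80.91 (outside (0, 60))
Valid solutions in (0, 60): {15.45, 39.09} minutes.
The first occurrence is t = 15.45 minutes.
The hands form a 65-degree angle at 15.45 minutes past 5:00.

Final answer: 15.45 minutes past 5:00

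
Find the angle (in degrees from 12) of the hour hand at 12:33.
The hour hand moves 30 degrees per hour and 0.5 degrees per minute.
At 12:33: (0) x 30 + 33 x 0.5 = 0 + 16.5 = 16.5 degrees

Final answer: 16.5 degrees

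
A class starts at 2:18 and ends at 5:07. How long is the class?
From 2:18 to 5:07:
(5 x 60 + 7) - (2 x 60 + 18) = 307 - 138 = 169 minutes
= 2 hours and 49 minutes

Final answer: 2 hours and 49 minutes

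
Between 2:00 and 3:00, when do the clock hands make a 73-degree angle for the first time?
At t minutes past 2:00, the hour hand is at 30 x 2 + 0.5t degrees and the minute hand is at 6t degrees.
The smaller angle between them is 73 degrees when |30H - 5.5t| = 73 or |30H - 5.5t| = 287.
With H = 2, solve 30 x 2 - 5.5t = +/- target for each target:
  t = (30 x 2 - 73) / 5.5 = -2.36 (outside (0, 60))
  t = (30 x 2 + 73) / 5.5 = 24.18
  t = (30 x 2 - 287) / 5.5 = -41.27 (outside (0, 60))
  t = (30 x 2 + 287) / 5.5 = 63.09 (outside (0, 60))
Valid solutions in (0, 60): {24.18} minutes.
The first occurrence is t = 24.18 minutes.
The hands form a 73-degree angle at 24.18 minutes past 2:00.

Final answer: 24.18 minutes past 2:00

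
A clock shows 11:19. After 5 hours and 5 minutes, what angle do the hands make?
First find the time 5 hours and 5 minutes after 11:19.
Total minutes: 11 x 60 + 19 + 5 x 60 + 5 = 984.
984 mod 720 = 264 minutes = 4:24.
Now compute the angle at 4:24:
Hour hand: 4 x 30 + 24 x 0.5 = 132 degrees
Minute hand: 24 x 6 = 144 degrees
Difference: |132 - 144| = 12 degrees
The angle is 12 degrees

Final answer: 12 degrees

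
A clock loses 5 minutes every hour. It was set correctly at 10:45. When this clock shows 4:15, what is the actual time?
For every 60 true minutes, the faulty clock advances 55 minutes, so 1 faulty-clock minute corresponds to 60/55 true minutes.
From 10:45 to 4:15 on the faulty dial is 330 minutes.
True elapsed: 330 x 60/55 = 360 minutes = 6 hours.
True time: 10:45 + 6 hours = 4:45.

Final answer: 4:45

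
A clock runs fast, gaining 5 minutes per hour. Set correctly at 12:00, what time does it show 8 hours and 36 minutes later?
For every 60 true minutes, the faulty clock advances 60 + 5 = 65 minutes.
True elapsed: 8 hours and 36 minutes = 516 minutes.
Faulty clock advances: 516 x 65/60 = 559 minutes (drift: 43 minutes ahead).
Shown time: 12:00 + 559 minutes = 9:19.

Final answer: 9:19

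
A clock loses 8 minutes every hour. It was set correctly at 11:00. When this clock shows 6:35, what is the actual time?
For every 60 true minutes, the faulty clock advances 52 minutes, so 1 faulty-clock minute corresponds to 60/52 true minutes.
From 11:00 to 6:35 on the faulty dial is 455 minutes.
True elapsed: 455 x 60/52 = 525 minutes = 8 hours and 45 minutes.
True time: 11:00 + 8 hours and 45 minutes = 7:45.

Final answer: 7:45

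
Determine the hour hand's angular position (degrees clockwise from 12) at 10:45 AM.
The hour hand moves 30 degrees per hour and 0.5 degrees per minute.
At 10:45: (10) x 30 + 45 x 0.5 = 300 + 22.5 = 322.5 degrees

Final answer: 322.5 degrees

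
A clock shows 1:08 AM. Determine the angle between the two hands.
Hour hand position: 1 x 30 + 8 x 0.5 = 34 degrees
Minute hand position: 8 x 6 = 48 degrees
Difference: |34 - 48| = 14 degrees
The angle between the hands is 14 degrees

Final answer: 14 degrees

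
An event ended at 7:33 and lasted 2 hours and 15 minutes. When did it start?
Starting time: 7:33 = 453 total minutes past 12:00
Subtracting: 2 hours and 15 minutes = 135 minutes
453 - 135 = 318 minutes
= 5 hours and 18 minutes past 12:00 = 5:18

Final answer: 5:18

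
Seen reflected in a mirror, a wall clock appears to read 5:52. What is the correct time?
Reflection across the vertical (12-6) axis maps a hand at angle A degrees to (360 - A) degrees, which sends a reading of T minutes past 12:00 to (720 - T) minutes past 12:00.
Mirror reads 5:52 = 352 minutes past 12:00.
Actual time: (720 - 352) mod 720 = 368 minutes = 6:08.

Final answer: 6:08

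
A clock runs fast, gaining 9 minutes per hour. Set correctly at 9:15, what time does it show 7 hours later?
For every 60 true minutes, the faulty clock advances 60 + 9 = 69 minutes.
True elapsed: 7 hours = 420 minutes.
Faulty clock advances: 420 x 69/60 = 483 minutes (drift: 63 minutes ahead).
Shown time: 9:15 + 483 minutes = 5:18.

Final answer: 5:18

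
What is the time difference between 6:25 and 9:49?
From 6:25 to 9:49:
(9 x 60 + 49) - (6 x 60 + 25) = 589 - 385 = 204 minutes
= 3 hours and 24 minutes

Final answer: 3 hours and 24 minutes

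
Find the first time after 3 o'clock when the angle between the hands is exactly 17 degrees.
At t minutes past 3:00, the hour hand is at 30 x 3 + 0.5t degrees and the minute hand is at 6t degrees.
The smaller angle between them is 17 degrees when |30H - 5.5t| = 17 or |30H - 5.5t| = 343.
With H = 3, solve 30 x 3 - 5.5t = +/- target for each target:
  t = (30 x 3 - 17) / 5.5 = 13.27
  t = (30 x 3 + 17) / 5.5 = 19.45
  t = (30 x 3 - 343) / 5.5 = -46 (outside (0, 60))
  t = (30 x 3 + 343) / 5.5 = 78.73 (outside (0, 60))
Valid solutions in (0, 60): {13.27, 19.45} minutes.
The first occurrence is t = 13.27 minutes.
The hands form a 17-degree angle at 13.27 minutes past 3:00.

Final answer: 13.27 minutes past 3:00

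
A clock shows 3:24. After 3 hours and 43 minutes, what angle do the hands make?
First find the time 3 hours and 43 minutes after 3:24.
Total minutes: 3 x 60 + 24 + 3 x 60 + 43 = 427.
427 mod 720 = 427 minutes = 7:07.
Now compute the angle at 7:07:
Hour hand: 7 x 30 + 7 x 0.5 = 213.5 degrees
Minute hand: 7 x 6 = 42 degrees
Difference: |213.5 - 42| = 171.5 degrees
The angle is 171.5 degrees

Final answer: 171.5 degrees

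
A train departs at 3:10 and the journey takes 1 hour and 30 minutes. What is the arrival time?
Starting time: 3:10
Adding 30 minutes to 10 minutes: 10 + 30 = 40 minutes
Adding 1 hour: 3 + 1 = 4
Final time: 4:40

Final answer: 4:40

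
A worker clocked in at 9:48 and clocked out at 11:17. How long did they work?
From 9:48 to 11:17:
(11 x 60 + 17) - (9 x 60 + 48) = 677 - 588 = 89 minutes
= 1 hour and 29 minutes

Final answer: 1 hour and 29 minutes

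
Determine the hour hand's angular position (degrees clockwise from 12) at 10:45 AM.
The hour hand moves 30 degrees per hour and 0.5 degrees per minute.
At 10:45: (10) x 30 + 45 x 0.5 = 300 + 22.5 = 322.5 degrees

Final answer: 322.5 degrees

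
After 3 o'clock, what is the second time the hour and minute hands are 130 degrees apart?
At t minutes past 3:00, the hour hand is at 30 x 3 + 0.5t degrees and the minute hand is at 6t degrees.
The smaller angle between them is 130 degrees when |30H - 5.5t| = 130 or |30H - 5.5t| = 230.
With H = 3, solve 30 x 3 - 5.5t = +/- target for each target:
  t = (30 x 3 - 130) / 5.5 = -7.27 (outside (0, 60))
  t = (30 x 3 + 130) / 5.5 = 40
  t = (30 x 3 - 230) / 5.5 = -25.45 (outside (0, 60))
  t = (30 x 3 + 230) / 5.5 = 58.18
Valid solutions in (0, 60): {40, 58.18} minutes.
The second occurrence is t = 58.18 minutes.
The hands form a 130-degree angle at 58.18 minutes past 3:00.

Final answer: 58.18 minutes past 3:00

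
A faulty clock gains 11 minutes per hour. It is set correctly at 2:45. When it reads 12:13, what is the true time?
For every 60 true minutes, the faulty clock advances 71 minutes, so 1 faulty-clock minute corresponds to 60/71 true minutes.
From 2:45 to 12:13 on the faulty dial is 568 minutes.
True elapsed: 568 x 60/71 = 480 minutes = 8 hours.
True time: 2:45 + 8 hours = 10:45.

Final answer: 10:45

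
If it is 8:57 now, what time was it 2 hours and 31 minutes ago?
Starting time: 8:57 = 537 total minutes past 12:00
Subtracting: 2 hours and 31 minutes = 151 minutes
537 - 151 = 386 minutes
= 6 hours and 26 minutes past 12:00 = 6:26

Final answer: 6:26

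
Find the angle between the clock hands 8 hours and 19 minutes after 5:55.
First find the time 8 hours and 19 minutes after 5:55.
Total minutes: 5 x 60 + 55 + 8 x 60 + 19 = 854.
854 mod 720 = 134 minutes = 2:14.
Now compute the angle at 2:14:
Hour hand: 2 x 30 + 14 x 0.5 = 67 degrees
Minute hand: 14 x 6 = 84 degrees
Difference: |67 - 84| = 17 degrees
The angle is 17 degrees

Final answer: 17 degrees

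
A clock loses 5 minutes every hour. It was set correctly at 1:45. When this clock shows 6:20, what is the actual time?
For every 60 true minutes, the faulty clock advances 55 minutes, so 1 faulty-clock minute corresponds to 60/55 true minutes.
From 1:45 to 6:20 on the faulty dial is 275 minutes.
True elapsed: 275 x 60/55 = 300 minutes = 5 hours.
True time: 1:45 + 5 hours = 6:45.

Final answer: 6:45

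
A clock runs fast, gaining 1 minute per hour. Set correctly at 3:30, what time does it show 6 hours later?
For every 60 true minutes, the faulty clock advances 60 + 1 = 61 minutes.
True elapsed: 6 hours = 360 minutes.
Faulty clock advances: 360 x 61/60 = 366 minutes (drift: 6 minutes ahead).
Shown time: 3:30 + 366 minutes = 9:36.

Final answer: 9:36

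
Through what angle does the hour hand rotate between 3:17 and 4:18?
The hour hand moves 0.5 degrees per minute.
Time elapsed: 4:18 - 3:17 = 61 minutes
Angular displacement: 61 x 0.5 = 30.5 degrees

Final answer: 30.5 degrees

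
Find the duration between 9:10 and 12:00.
From 9:10 to 12:00:
(12 x 60 + 0) - (9 x 60 + 10) = 720 - 550 = 170 minutes
= 2 hours and 50 minutes

Final answer: 2 hours and 50 minutes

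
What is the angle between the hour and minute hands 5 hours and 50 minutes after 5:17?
First find the time 5 hours and 50 minutes after 5:17.
Total minutes: 5 x 60 + 17 + 5 x 60 + 50 = 667.
667 mod 720 = 667 minutes = 11:07.
Now compute the angle at 11:07:
Hour hand: 11 x 30 + 7 x 0.5 = 333.5 degrees
Minute hand: 7 x 6 = 42 degrees
Difference: |333.5 - 42| = 291.5 degrees
Smaller angle: 360 - 291.5 = 68.5 degrees

Final answer: 68.5 degrees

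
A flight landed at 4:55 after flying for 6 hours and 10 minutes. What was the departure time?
Starting time: 4:55 = 295 total minutes past 12:00
Subtracting: 6 hours and 10 minutes = 370 minutes
295 - 370 = -75 (negative, add 12 hours = 720) = 645 minutes
= 10 hours and 45 minutes past 12:00 = 10:45

Final answer: 10:45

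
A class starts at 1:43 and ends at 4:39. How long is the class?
From 1:43 to 4:39:
(4 x 60 + 39) - (1 x 60 + 43) = 279 - 103 = 176 minutes
= 2 hours and 56 minutes

Final answer: 2 hours and 56 minutes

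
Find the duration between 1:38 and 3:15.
From 1:38 to 3:15:
(3 x 60 + 15) - (1 x 60 + 38) = 195 - 98 = 97 minutes
= 1 hour and 37 minutes

Final answer: 1 hour and 37 minutes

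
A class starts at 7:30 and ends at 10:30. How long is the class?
From 7:30 to 10:30:
(10 x 60 + 30) - (7 x 60 + 30) = 630 - 450 = 180 minutes
= 3 hours

Final answer: 3 hours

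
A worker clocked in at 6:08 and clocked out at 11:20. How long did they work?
From 6:08 to 11:20:
(11 x 60 + 20) - (6 x 60 + 8) = 680 - 368 = 312 minutes
= 5 hours and 12 minutes

Final answer: 5 hours and 12 minutes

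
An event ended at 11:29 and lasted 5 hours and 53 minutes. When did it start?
Starting time: 11:29 = 689 total minutes past 12:00
Subtracting: 5 hours and 53 minutes = 353 minutes
689 - 353 = 336 minutes
= 5 hours and 36 minutes past 12:00 = 5:36

Final answer: 5:36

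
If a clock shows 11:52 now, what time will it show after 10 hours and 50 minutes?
Starting time: 11:52
Adding 50 minutes to 52 minutes: 52 + 50 = 102 minutes = 1 hour and 42 minutes
Adding 10 hours: 11 + 10 + 1 (carry) = 22 - 12 = 10
Final time: 10:42

Final answer: 10:42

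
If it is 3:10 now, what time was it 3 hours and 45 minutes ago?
Starting time: 3:10 = 190 total minutes past 12:00
Subtracting: 3 hours and 45 minutes = 225 minutes
190 - 225 = -35 (negative, add 12 hours = 720) = 685 minutes
= 11 hours and 25 minutes past 12:00 = 11:25

Final answer: 11:25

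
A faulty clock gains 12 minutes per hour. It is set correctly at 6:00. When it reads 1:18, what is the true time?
For every 60 true minutes, the faulty clock advances 72 minutes, so 1 faulty-clock minute corresponds to 60/72 true minutes.
From 6:00 to 1:18 on the faulty dial is 438 minutes.
True elapsed: 438 x 60/72 = 365 minutes = 6 hours and 5 minutes.
True time: 6:00 + 6 hours and 5 minutes = 12:05.

Final answer: 12:05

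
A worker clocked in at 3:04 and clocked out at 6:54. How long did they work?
From 3:04 to 6:54:
(6 x 60 + 54) - (3 x 60 + 4) = 414 - 184 = 230 minutes
= 3 hours and 50 minutes

Final answer: 3 hours and 50 minutes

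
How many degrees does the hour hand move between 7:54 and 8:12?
The hour hand moves 0.5 degrees per minute.
Time elapsed: 8:12 - 7:54 = 18 minutes
Angular displacement: 18 x 0.5 = 9 degrees

Final answer: 9 degrees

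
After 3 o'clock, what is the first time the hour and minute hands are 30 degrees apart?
At t minutes past 3:00, the hour hand is at 30 x 3 + 0.5t degrees and the minute hand is at 6t degrees.
The smaller angle between them is 30 degrees when |30H - 5.5t| = 30 or |30H - 5.5t| = 330.
With H = 3, solve 30 x 3 - 5.5t = +/- target for each target:
  t = (30 x 3 - 30) / 5.5 = 10.91
  t = (30 x 3 + 30) / 5.5 = 21.82
  t = (30 x 3 - 330) / 5.5 = -43.64 (outside (0, 60))
  t = (30 x 3 + 330) / 5.5 = 76.36 (outside (0, 60))
Valid solutions in (0, 60): {10.91, 21.82} minutes.
The first occurrence is t = 10.91 minutes.
The hands form a 30-degree angle at 10.91 minutes past 3:00.

Final answer: 10.91 minutes past 3:00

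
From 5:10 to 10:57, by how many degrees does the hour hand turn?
The hour hand moves 0.5 degrees per minute.
Time elapsed: 10:57 - 5:10 = 347 minutes
Angular displacement: 347 x 0.5 = 173.5 degrees

Final answer: 173.5 degrees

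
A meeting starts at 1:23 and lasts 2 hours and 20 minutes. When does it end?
Starting time: 1:23
Adding 20 minutes to 23 minutes: 23 + 20 = 43 minutes
Adding 2 hours: 1 + 2 = 3
Final time: 3:43

Final answer: 3:43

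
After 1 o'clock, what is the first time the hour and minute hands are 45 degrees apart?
At t minutes past 1:00, the hour hand is at 30 x 1 + 0.5t degrees and the minute hand is at 6t degrees.
The smaller angle between them is 45 degrees when |30H - 5.5t| = 45 or |30H - 5.5t| = 315.
With H = 1, solve 30 x 1 - 5.5t = +/- target for each target:
  t = (30 x 1 - 45) / 5.5 = -2.73 (outside (0, 60))
  t = (30 x 1 + 45) / 5.5 = 13.64
  t = (30 x 1 - 315) / 5.5 = -51.82 (outside (0, 60))
  t = (30 x 1 + 315) / 5.5 = 62.73 (outside (0, 60))
Valid solutions in (0, 60): {13.64} minutes.
The first occurrence is t = 13.64 minutes.
The hands form a 45-degree angle at 13.64 minutes past 1:00.

Final answer: 13.64 minutes past 1:00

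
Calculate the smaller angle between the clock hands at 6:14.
Hour hand position: 6 x 30 + 14 x 0.5 = 187 degrees
Minute hand position: 14 x 6 = 84 degrees
Difference: |187 - 84| = 103 degrees
The angle between the hands is 103 degrees

Final answer: 103 degrees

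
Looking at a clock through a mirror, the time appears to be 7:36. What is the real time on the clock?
Reflection across the vertical (12-6) axis maps a hand at angle A degrees to (360 - A) degrees, which sends a reading of T minutes past 12:00 to (720 - T) minutes past 12:00.
Mirror reads 7:36 = 456 minutes past 12:00.
Actual time: (720 - 456) mod 720 = 264 minutes = 4:24.

Final answer: 4:24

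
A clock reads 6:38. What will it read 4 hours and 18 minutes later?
Starting time: 6:38
Adding 18 minutes to 38 minutes: 38 + 18 = 56 minutes
Adding 4 hours: 6 + 4 = 10
Final time: 10:56

Final answer: 10:56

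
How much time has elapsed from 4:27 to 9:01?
From 4:27 to 9:01:
(9 x 60 + 1) - (4 x 60 + 27) = 541 - 267 = 274 minutes
= 4 hours and 34 minutes

Final answer: 4 hours and 34 minutes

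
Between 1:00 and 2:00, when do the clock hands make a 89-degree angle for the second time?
At t minutes past 1:00, the hour hand is at 30 x 1 + 0.5t degrees and the minute hand is at 6t degrees.
The smaller angle between them is 89 degrees when |30H - 5.5t| = 89 or |30H - 5.5t| = 271.
With H = 1, solve 30 x 1 - 5.5t = +/- target for each target:
  t = (30 x 1 - 89) / 5.5 = -10.73 (outside (0, 60))
  t = (30 x 1 + 89) / 5.5 = 21.64
  t = (30 x 1 - 271) / 5.5 = -43.82 (outside (0, 60))
  t = (30 x 1 + 271) / 5.5 = 54.73
Valid solutions in (0, 60): {21.64, 54.73} minutes.
The second occurrence is t = 54.73 minutes.
The hands form a 89-degree angle at 54.73 minutes past 1:00.

Final answer: 54.73 minutes past 1:00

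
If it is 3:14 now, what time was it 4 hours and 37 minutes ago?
Starting time: 3:14 = 194 total minutes past 12:00
Subtracting: 4 hours and 37 minutes = 277 minutes
194 - 277 = -83 (negative, add 12 hours = 720) = 637 minutes
= 10 hours and 37 minutes past 12:00 = 10:37

Final answer: 10:37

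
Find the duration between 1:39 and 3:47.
From 1:39 to 3:47:
(3 x 60 + 47) - (1 x 60 + 39) = 227 - 99 = 128 minutes
= 2 hours and 8 minutes

Final answer: 2 hours and 8 minutes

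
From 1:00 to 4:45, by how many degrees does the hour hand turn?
The hour hand moves 0.5 degrees per minute.
Time elapsed: 4:45 - 1:00 = 225 minutes
Angular displacement: 225 x 0.5 = 112.5 degrees

Final answer: 112.5 degrees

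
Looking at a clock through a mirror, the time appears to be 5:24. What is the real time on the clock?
Reflection across the vertical (12-6) axis maps a hand at angle A degrees to (360 - A) degrees, which sends a reading of T minutes past 12:00 to (720 - T) minutes past 12:00.
Mirror reads 5:24 = 324 minutes past 12:00.
Actual time: (720 - 324) mod 720 = 396 minutes = 6:36.

Final answer: 6:36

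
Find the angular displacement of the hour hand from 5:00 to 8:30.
The hour hand moves 0.5 degrees per minute.
Time elapsed: 8:30 - 5:00 = 210 minutes
Angular displacement: 210 x 0.5 = 105 degrees

Final answer: 105 degrees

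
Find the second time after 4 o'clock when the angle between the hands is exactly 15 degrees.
At t minutes past 4:00, the hour hand is at 30 x 4 + 0.5t degrees and the minute hand is at 6t degrees.
The smaller angle between them is 15 degrees when |30H - 5.5t| = 15 or |30H - 5.5t| = 345.
With H = 4, solve 30 x 4 - 5.5t = +/- target for each target:
  t = (30 x 4 - 15) / 5.5 = 19.09
  t = (30 x 4 + 15) / 5.5 = 24.55
  t = (30 x 4 - 345) / 5.5 = -40.91 (outside (0, 60))
  t = (30 x 4 + 345) / 5.5 = 84.55 (outside (0, 60))
Valid solutions in (0, 60): {19.09, 24.55} minutes.
The second occurrence is t = 24.55 minutes.
The hands form a 15-degree angle at 24.55 minutes past 4:00.

Final answer: 24.55 minutes past 4:00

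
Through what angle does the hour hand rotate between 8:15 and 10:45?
The hour hand moves 0.5 degrees per minute.
Time elapsed: 10:45 - 8:15 = 150 minutes
Angular displacement: 150 x 0.5 = 75 degrees

Final answer: 75 degrees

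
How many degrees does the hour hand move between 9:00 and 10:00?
The hour hand moves 0.5 degrees per minute.
Time elapsed: 10:00 - 9:00 = 60 minutes
Angular displacement: 60 x 0.5 = 30 degrees

Final answer: 30 degrees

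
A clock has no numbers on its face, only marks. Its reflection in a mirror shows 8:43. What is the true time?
Reflection across the vertical (12-6) axis maps a hand at angle A degrees to (360 - A) degrees, which sends a reading of T minutes past 12:00 to (720 - T) minutes past 12:00.
Mirror reads 8:43 = 523 minutes past 12:00.
Actual time: (720 - 523) mod 720 = 197 minutes = 3:17.

Final answer: 3:17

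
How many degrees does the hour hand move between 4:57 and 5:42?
The hour hand moves 0.5 degrees per minute.
Time elapsed: 5:42 - 4:57 = 45 minutes
Angular displacement: 45 x 0.5 = 22.5 degrees

Final answer: 22.5 degrees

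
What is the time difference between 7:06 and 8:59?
From 7:06 to 8:59:
(8 x 60 + 59) - (7 x 60 + 6) = 539 - 426 = 113 minutes
= 1 hour and 53 minutes

Final answer: 1 hour and 53 minutes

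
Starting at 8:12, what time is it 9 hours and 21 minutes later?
Starting time: 8:12
Adding 21 minutes to 12 minutes: 12 + 21 = 33 minutes
Adding 9 hours: 8 + 9 = 17 - 12 = 5
Final time: 5:33

Final answer: 5:33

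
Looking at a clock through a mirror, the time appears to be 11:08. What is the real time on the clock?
Reflection across the vertical (12-6) axis maps a hand at angle A degrees to (360 - A) degrees, which sends a reading of T minutes past 12:00 to (720 - T) minutes past 12:00.
Mirror reads 11:08 = 668 minutes past 12:00.
Actual time: (720 - 668) mod 720 = 52 minutes = 12:52.

Final answer: 12:52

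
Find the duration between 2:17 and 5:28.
From 2:17 to 5:28:
(5 x 60 + 28) - (2 x 60 + 17) = 328 - 137 = 191 minutes
= 3 hours and 11 minutes

Final answer: 3 hours and 11 minutes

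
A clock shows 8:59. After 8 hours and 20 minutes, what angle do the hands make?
First find the time 8 hours and 20 minutes after 8:59.
Total minutes: 8 x 60 + 59 + 8 x 60 + 20 = 1039.
1039 mod 720 = 319 minutes = 5:19.
Now compute the angle at 5:19:
Hour hand: 5 x 30 + 19 x 0.5 = 159.5 degrees
Minute hand: 19 x 6 = 114 degrees
Difference: |159.5 - 114| = 45.5 degrees
The angle is 45.5 degrees

Final answer: 45.5 degrees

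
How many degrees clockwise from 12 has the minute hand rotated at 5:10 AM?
The minute hand moves 6 degrees per minute.
At 5:10: 10 x 6 = 60 degrees

Final answer: 60 degrees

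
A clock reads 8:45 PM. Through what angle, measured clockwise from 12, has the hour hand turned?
The hour hand moves 30 degrees per hour and 0.5 degrees per minute.
At 8:45: (8) x 30 + 45 x 0.5 = 240 + 22.5 = 262.5 degrees

Final answer: 262.5 degrees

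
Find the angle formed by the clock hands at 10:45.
Hour hand position: 10 x 30 + 45 x 0.5 = 322.5 degrees
Minute hand position: 45 x 6 = 270 degrees
Difference: |322.5 - 270| = 52.5 degrees
The angle between the hands is 52.5 degrees

Final answer: 52.5 degrees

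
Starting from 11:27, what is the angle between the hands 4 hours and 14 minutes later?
First find the time 4 hours and 14 minutes after 11:27.
Total minutes: 11 x 60 + 27 + 4 x 60 + 14 = 941.
941 mod 720 = 221 minutes = 3:41.
Now compute the angle at 3:41:
Hour hand: 3 x 30 + 41 x 0.5 = 110.5 degrees
Minute hand: 41 x 6 = 246 degrees
Difference: |110.5 - 246| = 135.5 degrees
The angle is 135.5 degrees

Final answer: 135.5 degrees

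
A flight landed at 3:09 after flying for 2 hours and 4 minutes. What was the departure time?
Starting time: 3:09 = 189 total minutes past 12:00
Subtracting: 2 hours and 4 minutes = 124 minutes
189 - 124 = 65 minutes
= 1 hour and 5 minutes past 12:00 = 1:05

Final answer: 1:05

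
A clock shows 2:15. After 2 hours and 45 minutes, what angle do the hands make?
First find the time 2 hours and 45 minutes after 2:15.
Total minutes: 2 x 60 + 15 + 2 x 60 + 45 = 300.
300 mod 720 = 300 minutes = 5:00.
Now compute the angle at 5:00:
Hour hand: 5 x 30 + 0 x 0.5 = 150 degrees
Minute hand: 0 x 6 = 0 degrees
Difference: |150 - 0| = 150 degrees
The angle is 150 degrees

Final answer: 150 degrees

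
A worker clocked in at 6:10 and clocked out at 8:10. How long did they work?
From 6:10 to 8:10:
(8 x 60 + 10) - (6 x 60 + 10) = 490 - 370 = 120 minutes
= 2 hours

Final answer: 2 hours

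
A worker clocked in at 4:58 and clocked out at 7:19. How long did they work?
From 4:58 to 7:19:
(7 x 60 + 19) - (4 x 60 + 58) = 439 - 298 = 141 minutes
= 2 hours and 21 minutes

Final answer: 2 hours and 21 minutes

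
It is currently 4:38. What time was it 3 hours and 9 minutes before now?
Starting time: 4:38 = 278 total minutes past 12:00
Subtracting: 3 hours and 9 minutes = 189 minutes
278 - 189 = 89 minutes
= 1 hour and 29 minutes past 12:00 = 1:29

Final answer: 1:29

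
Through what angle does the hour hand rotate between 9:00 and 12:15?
The hour hand moves 0.5 degrees per minute.
Time elapsed: 12:15 - 9:00 = 195 minutes
Angular displacement: 195 x 0.5 = 97.5 degrees

Final answer: 97.5 degrees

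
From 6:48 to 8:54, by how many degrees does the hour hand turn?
The hour hand moves 0.5 degrees per minute.
Time elapsed: 8:54 - 6:48 = 126 minutes
Angular displacement: 126 x 0.5 = 63 degrees

Final answer: 63 degrees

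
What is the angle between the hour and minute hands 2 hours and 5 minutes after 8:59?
First find the time 2 hours and 5 minutes after 8:59.
Total minutes: 8 x 60 + 59 + 2 x 60 + 5 = 664.
664 mod 720 = 664 minutes = 11:04.
Now compute the angle at 11:04:
Hour hand: 11 x 30 + 4 x 0.5 = 332 degrees
Minute hand: 4 x 6 = 24 degrees
Difference: |332 - 24| = 308 degrees
Smaller angle: 360 - 308 = 52 degrees

Final answer: 52 degrees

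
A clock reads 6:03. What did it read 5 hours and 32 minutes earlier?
Starting time: 6:03 = 363 total minutes past 12:00
Subtracting: 5 hours and 32 minutes = 332 minutes
363 - 332 = 31 minutes
= 31 minutes past 12:00 = 12:31

Final answer: 12:31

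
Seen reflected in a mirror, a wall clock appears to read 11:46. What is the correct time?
Reflection across the vertical (12-6) axis maps a hand at angle A degrees to (360 - A) degrees, which sends a reading of T minutes past 12:00 to (720 - T) minutes past 12:00.
Mirror reads 11:46 = 706 minutes past 12:00.
Actual time: (720 - 706) mod 720 = 14 minutes = 12:14.

Final answer: 12:14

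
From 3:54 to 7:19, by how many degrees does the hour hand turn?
The hour hand moves 0.5 degrees per minute.
Time elapsed: 7:19 - 3:54 = 205 minutes
Angular displacement: 205 x 0.5 = 102.5 degrees

Final answer: 102.5 degrees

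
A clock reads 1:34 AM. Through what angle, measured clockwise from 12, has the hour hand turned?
The hour hand moves 30 degrees per hour and 0.5 degrees per minute.
At 1:34: (1) x 30 + 34 x 0.5 = 30 + 17 = 47 degrees

Final answer: 47 degrees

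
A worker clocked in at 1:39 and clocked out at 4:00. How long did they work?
From 1:39 to 4:00:
(4 x 60 + 0) - (1 x 60 + 39) = 240 - 99 = 141 minutes
= 2 hours and 21 minutes

Final answer: 2 hours and 21 minutes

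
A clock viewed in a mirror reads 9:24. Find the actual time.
Reflection across the vertical (12-6) axis maps a hand at angle A degrees to (360 - A) degrees, which sends a reading of T minutes past 12:00 to (720 - T) minutes past 12:00.
Mirror reads 9:24 = 564 minutes past 12:00.
Actual time: (720 - 564) mod 720 = 156 minutes = 2:36.

Final answer: 2:36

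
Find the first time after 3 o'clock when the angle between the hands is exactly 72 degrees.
At t minutes past 3:00, the hour hand is at 30 x 3 + 0.5t degrees and the minute hand is at 6t degrees.
The smaller angle between them is 72 degrees when |30H - 5.5t| = 72 or |30H - 5.5t| = 288.
With H = 3, solve 30 x 3 - 5.5t = +/- target for each target:
  t = (30 x 3 - 72) / 5.5 = 3.27
  t = (30 x 3 + 72) / 5.5 = 29.45
  t = (30 x 3 - 288) / 5.5 = -36 (outside (0, 60))
  t = (30 x 3 + 288) / 5.5 = 68.73 (outside (0, 60))
Valid solutions in (0, 60): {3.27, 29.45} minutes.
The first occurrence is t = 3.27 minutes.
The hands form a 72-degree angle at 3.27 minutes past 3:00.

Final answer: 3.27 minutes past 3:00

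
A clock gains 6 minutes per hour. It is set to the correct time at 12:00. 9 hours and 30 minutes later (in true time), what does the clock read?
For every 60 true minutes, the faulty clock advances 60 + 6 = 66 minutes.
True elapsed: 9 hours and 30 minutes = 570 minutes.
Faulty clock advances: 570 x 66/60 = 627 minutes (drift: 57 minutes ahead).
Shown time: 12:00 + 627 minutes = 10:27.

Final answer: 10:27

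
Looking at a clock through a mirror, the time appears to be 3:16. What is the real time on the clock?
Reflection across the vertical (12-6) axis maps a hand at angle A degrees to (360 - A) degrees, which sends a reading of T minutes past 12:00 to (720 - T) minutes past 12:00.
Mirror reads 3:16 = 196 minutes past 12:00.
Actual time: (720 - 196) mod 720 = 524 minutes = 8:44.

Final answer: 8:44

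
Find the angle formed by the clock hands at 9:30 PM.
Hour hand position: 9 x 30 + 30 x 0.5 = 285 degrees
Minute hand position: 30 x 6 = 180 degrees
Difference: |285 - 180| = 105 degrees
The angle between the hands is 105 degrees

Final answer: 105 degrees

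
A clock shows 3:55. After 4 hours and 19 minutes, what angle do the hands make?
First find the time 4 hours and 19 minutes after 3:55.
Total minutes: 3 x 60 + 55 + 4 x 60 + 19 = 494.
494 mod 720 = 494 minutes = 8:14.
Now compute the angle at 8:14:
Hour hand: 8 x 30 + 14 x 0.5 = 247 degrees
Minute hand: 14 x 6 = 84 degrees
Difference: |247 - 84| = 163 degrees
The angle is 163 degrees

Final answer: 163 degrees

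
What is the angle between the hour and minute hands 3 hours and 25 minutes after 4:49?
First find the time 3 hours and 25 minutes after 4:49.
Total minutes: 4 x 60 + 49 + 3 x 60 + 25 = 494.
494 mod 720 = 494 minutes = 8:14.
Now compute the angle at 8:14:
Hour hand: 8 x 30 + 14 x 0.5 = 247 degrees
Minute hand: 14 x 6 = 84 degrees
Difference: |247 - 84| = 163 degrees
The angle is 163 degrees

Final answer: 163 degrees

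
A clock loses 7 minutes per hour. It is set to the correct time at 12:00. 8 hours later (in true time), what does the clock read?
For every 60 true minutes, the faulty clock advances 60 - 7 = 53 minutes.
True elapsed: 8 hours = 480 minutes.
Faulty clock advances: 480 x 53/60 = 424 minutes (drift: 56 minutes behind).
Shown time: 12:00 + 424 minutes = 7:04.

Final answer: 7:04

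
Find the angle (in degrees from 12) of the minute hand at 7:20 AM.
The minute hand moves 6 degrees per minute.
At 7:20: 20 x 6 = 120 degrees

Final answer: 120 degrees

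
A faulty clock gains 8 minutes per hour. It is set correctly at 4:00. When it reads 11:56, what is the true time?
For every 60 true minutes, the faulty clock advances 68 minutes, so 1 faulty-clock minute corresponds to 60/68 true minutes.
From 4:00 to 11:56 on the faulty dial is 476 minutes.
True elapsed: 476 x 60/68 = 420 minutes = 7 hours.
True time: 4:00 + 7 hours = 11:00.

Final answer: 11:00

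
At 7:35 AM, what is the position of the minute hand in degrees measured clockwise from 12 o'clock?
The minute hand moves 6 degrees per minute.
At 7:35: 35 x 6 = 210 degrees

Final answer: 210 degrees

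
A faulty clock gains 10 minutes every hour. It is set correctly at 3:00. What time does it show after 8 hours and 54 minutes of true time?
For every 60 true minutes, the faulty clock advances 60 + 10 = 70 minutes.
True elapsed: 8 hours and 54 minutes = 534 minutes.
Faulty clock advances: 534 x 70/60 = 623 minutes (drift: 89 minutes ahead).
Shown time: 3:00 + 623 minutes = 1:23.

Final answer: 1:23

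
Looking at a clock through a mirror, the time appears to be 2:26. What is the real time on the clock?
Reflection across the vertical (12-6) axis maps a hand at angle A degrees to (360 - A) degrees, which sends a reading of T minutes past 12:00 to (720 - T) minutes past 12:00.
Mirror reads 2:26 = 146 minutes past 12:00.
Actual time: (720 - 146) mod 720 = 574 minutes = 9:34.

Final answer: 9:34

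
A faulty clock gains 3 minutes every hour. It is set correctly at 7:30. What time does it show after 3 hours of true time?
For every 60 true minutes, the faulty clock advances 60 + 3 = 63 minutes.
True elapsed: 3 hours = 180 minutes.
Faulty clock advances: 180 x 63/60 = 189 minutes (drift: 9 minutes ahead).
Shown time: 7:30 + 189 minutes = 10:39.

Final answer: 10:39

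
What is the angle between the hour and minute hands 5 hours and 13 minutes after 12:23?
First find the time 5 hours and 13 minutes after 12:23.
Total minutes: 12 x 60 + 23 + 5 x 60 + 13 = 1056.
1056 mod 720 = 336 minutes = 5:36.
Now compute the angle at 5:36:
Hour hand: 5 x 30 + 36 x 0.5 = 168 degrees
Minute hand: 36 x 6 = 216 degrees
Difference: |168 - 216| = 48 degrees
The angle is 48 degrees

Final answer: 48 degrees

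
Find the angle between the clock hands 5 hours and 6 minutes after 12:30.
First find the time 5 hours and 6 minutes after 12:30.
Total minutes: 12 x 60 + 30 + 5 x 60 + 6 = 1056.
1056 mod 720 = 336 minutes = 5:36.
Now compute the angle at 5:36:
Hour hand: 5 x 30 + 36 x 0.5 = 168 degrees
Minute hand: 36 x 6 = 216 degrees
Difference: |168 - 216| = 48 degrees
The angle is 48 degrees

Final answer: 48 degrees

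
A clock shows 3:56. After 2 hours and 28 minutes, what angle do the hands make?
First find the time 2 hours and 28 minutes after 3:56.
Total minutes: 3 x 60 + 56 + 2 x 60 + 28 = 384.
384 mod 720 = 384 minutes = 6:24.
Now compute the angle at 6:24:
Hour hand: 6 x 30 + 24 x 0.5 = 192 degrees
Minute hand: 24 x 6 = 144 degrees
Difference: |192 - 144| = 48 degrees
The angle is 48 degrees

Final answer: 48 degrees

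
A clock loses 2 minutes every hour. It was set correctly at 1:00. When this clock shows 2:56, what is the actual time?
For every 60 true minutes, the faulty clock advances 58 minutes, so 1 faulty-clock minute corresponds to 60/58 true minutes.
From 1:00 to 2:56 on the faulty dial is 116 minutes.
True elapsed: 116 x 60/58 = 120 minutes = 2 hours.
True time: 1:00 + 2 hours = 3:00.

Final answer: 3:00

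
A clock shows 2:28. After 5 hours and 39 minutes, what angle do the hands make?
First find the time 5 hours and 39 minutes after 2:28.
Total minutes: 2 x 60 + 28 + 5 x 60 + 39 = 487.
487 mod 720 = 487 minutes = 8:07.
Now compute the angle at 8:07:
Hour hand: 8 x 30 + 7 x 0.5 = 243.5 degrees
Minute hand: 7 x 6 = 42 degrees
Difference: |243.5 - 42| = 201.5 degrees
Smaller angle: 360 - 201.5 = 158.5 degrees

Final answer: 158.5 degrees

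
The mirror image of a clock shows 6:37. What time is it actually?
Reflection across the vertical (12-6) axis maps a hand at angle A degrees to (360 - A) degrees, which sends a reading of T minutes past 12:00 to (720 - T) minutes past 12:00.
Mirror reads 6:37 = 397 minutes past 12:00.
Actual time: (720 - 397) mod 720 = 323 minutes = 5:23.

Final answer: 5:23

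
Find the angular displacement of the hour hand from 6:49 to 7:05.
The hour hand moves 0.5 degrees per minute.
Time elapsed: 7:05 - 6:49 = 16 minutes
Angular displacement: 16 x 0.5 = 8 degrees

Final answer: 8 degrees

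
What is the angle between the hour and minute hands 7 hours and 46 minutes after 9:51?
First find the time 7 hours and 46 minutes after 9:51.
Total minutes: 9 x 60 + 51 + 7 x 60 + 46 = 1057.
1057 mod 720 = 337 minutes = 5:37.
Now compute the angle at 5:37:
Hour hand: 5 x 30 + 37 x 0.5 = 168.5 degrees
Minute hand: 37 x 6 = 222 degrees
Difference: |168.5 - 222| = 53.5 degrees
The angle is 53.5 degrees

Final answer: 53.5 degrees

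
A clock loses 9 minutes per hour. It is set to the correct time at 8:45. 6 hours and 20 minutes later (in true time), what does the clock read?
For every 60 true minutes, the faulty clock advances 60 - 9 = 51 minutes.
True elapsed: 6 hours and 20 minutes = 380 minutes.
Faulty clock advances: 380 x 51/60 = 323 minutes (drift: 57 minutes behind).
Shown time: 8:45 + 323 minutes = 2:08.

Final answer: 2:08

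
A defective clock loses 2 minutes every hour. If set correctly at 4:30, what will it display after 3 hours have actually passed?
For every 60 true minutes, the faulty clock advances 60 - 2 = 58 minutes.
True elapsed: 3 hours = 180 minutes.
Faulty clock advances: 180 x 58/60 = 174 minutes (drift: 6 minutes behind).
Shown time: 4:30 + 174 minutes = 7:24.

Final answer: 7:24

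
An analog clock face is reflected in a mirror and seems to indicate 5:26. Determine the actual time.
Reflection across the vertical (12-6) axis maps a hand at angle A degrees to (360 - A) degrees, which sends a reading of T minutes past 12:00 to (720 - T) minutes past 12:00.
Mirror reads 5:26 = 326 minutes past 12:00.
Actual time: (720 - 326) mod 720 = 394 minutes = 6:34.

Final answer: 6:34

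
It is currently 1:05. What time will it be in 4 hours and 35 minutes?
Starting time: 1:05
Adding 35 minutes to 5 minutes: 5 + 35 = 40 minutes
Adding 4 hours: 1 + 4 = 5
Final time: 5:40

Final answer: 5:40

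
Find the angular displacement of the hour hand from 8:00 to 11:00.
The hour hand moves 0.5 degrees per minute.
Time elapsed: 11:00 - 8:00 = 180 minutes
Angular displacement: 180 x 0.5 = 90 degrees

Final answer: 90 degrees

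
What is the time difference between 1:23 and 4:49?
From 1:23 to 4:49:
(4 x 60 + 49) - (1 x 60 + 23) = 289 - 83 = 206 minutes
= 3 hours and 26 minutes

Final answer: 3 hours and 26 minutes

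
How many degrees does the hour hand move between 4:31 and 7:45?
The hour hand moves 0.5 degrees per minute.
Time elapsed: 7:45 - 4:31 = 194 minutes
Angular displacement: 194 x 0.5 = 97 degrees

Final answer: 97 degrees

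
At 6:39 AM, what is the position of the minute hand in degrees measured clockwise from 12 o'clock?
The minute hand moves 6 degrees per minute.
At 6:39: 39 x 6 = 234 degrees

Final answer: 234 degrees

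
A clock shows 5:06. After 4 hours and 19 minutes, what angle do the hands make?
First find the time 4 hours and 19 minutes after 5:06.
Total minutes: 5 x 60 + 6 + 4 x 60 + 19 = 565.
565 mod 720 = 565 minutes = 9:25.
Now compute the angle at 9:25:
Hour hand: 9 x 30 + 25 x 0.5 = 282.5 degrees
Minute hand: 25 x 6 = 150 degrees
Difference: |282.5 - 150| = 132.5 degrees
The angle is 132.5 degrees

Final answer: 132.5 degrees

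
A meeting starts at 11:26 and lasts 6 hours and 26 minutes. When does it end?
Starting time: 11:26
Adding 26 minutes to 26 minutes: 26 + 26 = 52 minutes
Adding 6 hours: 11 + 6 = 17 - 12 = 5
Final time: 5:52

Final answer: 5:52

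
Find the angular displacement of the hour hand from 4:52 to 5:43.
The hour hand moves 0.5 degrees per minute.
Time elapsed: 5:43 - 4:52 = 51 minutes
Angular displacement: 51 x 0.5 = 25.5 degrees

Final answer: 25.5 degrees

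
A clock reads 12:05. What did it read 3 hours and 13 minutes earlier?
Starting time: 12:05 = 5 total minutes past 12:00
Subtracting: 3 hours and 13 minutes = 193 minutes
5 - 193 = -188 (negative, add 12 hours = 720) = 532 minutes
= 8 hours and 52 minutes past 12:00 = 8:52

Final answer: 8:52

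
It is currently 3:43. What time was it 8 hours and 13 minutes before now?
Starting time: 3:43 = 223 total minutes past 12:00
Subtracting: 8 hours and 13 minutes = 493 minutes
223 - 493 = -270 (negative, add 12 hours = 720) = 450 minutes
= 7 hours and 30 minutes past 12:00 = 7:30

Final answer: 7:30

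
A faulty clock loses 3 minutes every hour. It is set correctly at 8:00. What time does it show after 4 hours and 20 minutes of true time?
For every 60 true minutes, the faulty clock advances 60 - 3 = 57 minutes.
True elapsed: 4 hours and 20 minutes = 260 minutes.
Faulty clock advances: 260 x 57/60 = 247 minutes (drift: 13 minutes behind).
Shown time: 8:00 + 247 minutes = 12:07.

Final answer: 12:07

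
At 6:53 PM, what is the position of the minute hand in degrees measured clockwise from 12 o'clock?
The minute hand moves 6 degrees per minute.
At 6:53: 53 x 6 = 318 degrees

Final answer: 318 degrees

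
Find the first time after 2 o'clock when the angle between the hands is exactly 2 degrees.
At t minutes past 2:00, the hour hand is at 30 x 2 + 0.5t degrees and the minute hand is at 6t degrees.
The smaller angle between them is 2 degrees when |30H - 5.5t| = 2 or |30H - 5.5t| = 358.
With H = 2, solve 30 x 2 - 5.5t = +/- target for each target:
  t = (30 x 2 - 2) / 5.5 = 10.55
  t = (30 x 2 + 2) / 5.5 = 11.27
  t = (30 x 2 - 358) / 5.5 = -54.18 (outside (0, 60))
  t = (30 x 2 + 358) / 5.5 = 76 (outside (0, 60))
Valid solutions in (0, 60): {10.55, 11.27} minutes.
The first occurrence is t = 10.55 minutes.
The hands form a 2-degree angle at 10.55 minutes past 2:00.

Final answer: 10.55 minutes past 2:00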